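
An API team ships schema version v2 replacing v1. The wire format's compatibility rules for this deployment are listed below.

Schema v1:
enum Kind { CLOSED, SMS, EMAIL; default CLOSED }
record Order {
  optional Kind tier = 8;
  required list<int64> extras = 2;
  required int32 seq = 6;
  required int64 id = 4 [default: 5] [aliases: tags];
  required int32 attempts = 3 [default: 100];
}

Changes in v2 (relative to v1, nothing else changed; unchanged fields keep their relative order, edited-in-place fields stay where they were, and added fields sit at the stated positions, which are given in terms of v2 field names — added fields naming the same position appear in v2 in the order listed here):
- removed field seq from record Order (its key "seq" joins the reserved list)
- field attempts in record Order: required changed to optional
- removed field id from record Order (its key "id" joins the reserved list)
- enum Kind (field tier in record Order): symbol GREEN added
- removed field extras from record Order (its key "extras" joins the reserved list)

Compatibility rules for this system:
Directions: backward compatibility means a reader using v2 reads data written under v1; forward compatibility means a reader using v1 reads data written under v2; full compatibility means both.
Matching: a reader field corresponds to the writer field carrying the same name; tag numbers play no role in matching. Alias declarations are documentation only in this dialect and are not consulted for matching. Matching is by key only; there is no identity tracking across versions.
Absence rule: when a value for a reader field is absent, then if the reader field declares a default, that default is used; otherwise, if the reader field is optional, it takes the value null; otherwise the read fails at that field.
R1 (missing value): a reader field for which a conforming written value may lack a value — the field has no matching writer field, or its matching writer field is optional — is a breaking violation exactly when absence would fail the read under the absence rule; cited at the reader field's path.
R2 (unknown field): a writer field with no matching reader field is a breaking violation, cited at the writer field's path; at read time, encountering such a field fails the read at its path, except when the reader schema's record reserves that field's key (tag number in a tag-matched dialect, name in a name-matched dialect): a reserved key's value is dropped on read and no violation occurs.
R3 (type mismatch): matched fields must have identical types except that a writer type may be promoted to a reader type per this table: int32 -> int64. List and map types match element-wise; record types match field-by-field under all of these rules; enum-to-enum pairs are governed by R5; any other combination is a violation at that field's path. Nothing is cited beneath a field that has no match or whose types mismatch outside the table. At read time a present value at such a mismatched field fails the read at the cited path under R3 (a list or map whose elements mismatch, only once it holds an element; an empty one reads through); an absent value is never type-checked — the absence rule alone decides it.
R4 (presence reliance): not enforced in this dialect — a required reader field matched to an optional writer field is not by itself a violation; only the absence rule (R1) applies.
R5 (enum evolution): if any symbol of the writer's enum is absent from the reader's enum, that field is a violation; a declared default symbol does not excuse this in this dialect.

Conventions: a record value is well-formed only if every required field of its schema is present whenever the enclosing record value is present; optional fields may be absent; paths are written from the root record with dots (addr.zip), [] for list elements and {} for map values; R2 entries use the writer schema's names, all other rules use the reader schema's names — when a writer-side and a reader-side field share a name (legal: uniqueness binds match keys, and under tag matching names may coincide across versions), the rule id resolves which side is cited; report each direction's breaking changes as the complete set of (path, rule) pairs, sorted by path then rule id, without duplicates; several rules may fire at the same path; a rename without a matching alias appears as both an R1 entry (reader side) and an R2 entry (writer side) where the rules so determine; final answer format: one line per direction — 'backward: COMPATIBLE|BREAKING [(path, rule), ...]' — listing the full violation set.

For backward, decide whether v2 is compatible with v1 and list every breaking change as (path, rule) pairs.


backward: COMPATIBLE []

in Order below, arrows point writer -> reader
backward for Order (reader v2, writer v1):
  tier: Kind -> Kind, writer optional; from tier
  attempts: int32 -> int32, writer required; from attempts
  leftover writer field: extras
  leftover writer field: seq
  leftover writer field: id
  => no violations; backward on Order: COMPATIBLE
remaining Order differences; none change what is asked:
  removed field seq from record Order (its key "seq" joins the reserved list) -> fires only in the forward direction of Order, which is not asked here
  field attempts in record Order: required changed to optional -> no rule fires on it in Order's dialect; the asked verdict holds
  removed field id from record Order (its key "id" joins the reserved list) -> no rule fires on it in Order's dialect; the asked verdict holds
  enum Kind (field tier in record Order): symbol GREEN added -> fires only in the forward direction of Order, which is not asked here
  removed field extras from record Order (its key "extras" joins the reserved list) -> fires only in the forward direction of Order, which is not asked here


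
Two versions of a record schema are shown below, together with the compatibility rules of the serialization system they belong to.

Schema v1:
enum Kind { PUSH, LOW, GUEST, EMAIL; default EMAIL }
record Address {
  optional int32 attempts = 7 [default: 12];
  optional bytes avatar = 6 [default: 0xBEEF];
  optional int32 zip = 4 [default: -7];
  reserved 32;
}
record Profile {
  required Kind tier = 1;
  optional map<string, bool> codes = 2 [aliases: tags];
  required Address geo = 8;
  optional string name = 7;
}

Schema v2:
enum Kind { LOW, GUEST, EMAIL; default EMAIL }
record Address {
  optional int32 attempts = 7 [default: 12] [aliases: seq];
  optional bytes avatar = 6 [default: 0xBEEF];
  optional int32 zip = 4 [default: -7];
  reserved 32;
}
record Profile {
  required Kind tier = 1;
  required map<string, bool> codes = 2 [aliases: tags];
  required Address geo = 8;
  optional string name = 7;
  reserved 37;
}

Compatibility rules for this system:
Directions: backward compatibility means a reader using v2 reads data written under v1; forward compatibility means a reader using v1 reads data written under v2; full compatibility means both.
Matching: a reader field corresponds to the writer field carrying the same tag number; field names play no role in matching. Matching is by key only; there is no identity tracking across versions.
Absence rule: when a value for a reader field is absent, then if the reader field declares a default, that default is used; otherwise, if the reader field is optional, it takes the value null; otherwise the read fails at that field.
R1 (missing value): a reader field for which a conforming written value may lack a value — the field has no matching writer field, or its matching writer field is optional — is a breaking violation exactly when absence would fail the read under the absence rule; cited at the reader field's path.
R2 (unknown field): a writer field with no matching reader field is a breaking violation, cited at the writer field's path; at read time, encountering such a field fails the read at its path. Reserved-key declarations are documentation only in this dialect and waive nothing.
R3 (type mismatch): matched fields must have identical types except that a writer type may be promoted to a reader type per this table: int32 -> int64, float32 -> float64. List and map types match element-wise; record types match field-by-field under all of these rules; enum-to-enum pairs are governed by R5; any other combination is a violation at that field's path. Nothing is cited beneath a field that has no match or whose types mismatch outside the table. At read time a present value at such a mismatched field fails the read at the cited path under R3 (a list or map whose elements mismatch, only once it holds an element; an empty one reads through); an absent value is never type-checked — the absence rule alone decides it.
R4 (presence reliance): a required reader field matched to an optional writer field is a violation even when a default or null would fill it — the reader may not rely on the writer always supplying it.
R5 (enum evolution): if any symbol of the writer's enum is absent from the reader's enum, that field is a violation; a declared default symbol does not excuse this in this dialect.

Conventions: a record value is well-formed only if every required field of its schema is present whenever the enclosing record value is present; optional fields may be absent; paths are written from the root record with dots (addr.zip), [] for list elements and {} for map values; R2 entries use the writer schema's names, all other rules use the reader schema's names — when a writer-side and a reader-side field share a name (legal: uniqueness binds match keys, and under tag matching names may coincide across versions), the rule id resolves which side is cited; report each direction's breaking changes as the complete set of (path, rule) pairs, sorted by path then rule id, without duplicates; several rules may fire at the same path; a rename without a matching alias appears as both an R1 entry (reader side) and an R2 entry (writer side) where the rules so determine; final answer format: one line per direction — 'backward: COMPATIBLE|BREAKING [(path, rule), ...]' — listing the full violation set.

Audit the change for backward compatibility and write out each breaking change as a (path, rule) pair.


backward: BREAKING [(codes, R1), (codes, R4), (tier, R5)]

the writer's type comes first in each Profile pair
backward for Profile (reader v2, writer v1):
  tier: Kind -> Kind, writer required; from tier
  codes: map<string, bool> -> map<string, bool>, writer optional; from codes
  geo: Address -> Address, writer required; from geo
  name: string -> string, writer optional; from name
  geo.attempts: int32 -> int32, writer optional; from geo.attempts
  geo.avatar: bytes -> bytes, writer optional; from geo.avatar
  geo.zip: int32 -> int32, writer optional; from geo.zip
  breaking: (codes, R1)
  breaking: (codes, R4)
  breaking: (tier, R5)
  backward on Profile therefore BREAKING (3)


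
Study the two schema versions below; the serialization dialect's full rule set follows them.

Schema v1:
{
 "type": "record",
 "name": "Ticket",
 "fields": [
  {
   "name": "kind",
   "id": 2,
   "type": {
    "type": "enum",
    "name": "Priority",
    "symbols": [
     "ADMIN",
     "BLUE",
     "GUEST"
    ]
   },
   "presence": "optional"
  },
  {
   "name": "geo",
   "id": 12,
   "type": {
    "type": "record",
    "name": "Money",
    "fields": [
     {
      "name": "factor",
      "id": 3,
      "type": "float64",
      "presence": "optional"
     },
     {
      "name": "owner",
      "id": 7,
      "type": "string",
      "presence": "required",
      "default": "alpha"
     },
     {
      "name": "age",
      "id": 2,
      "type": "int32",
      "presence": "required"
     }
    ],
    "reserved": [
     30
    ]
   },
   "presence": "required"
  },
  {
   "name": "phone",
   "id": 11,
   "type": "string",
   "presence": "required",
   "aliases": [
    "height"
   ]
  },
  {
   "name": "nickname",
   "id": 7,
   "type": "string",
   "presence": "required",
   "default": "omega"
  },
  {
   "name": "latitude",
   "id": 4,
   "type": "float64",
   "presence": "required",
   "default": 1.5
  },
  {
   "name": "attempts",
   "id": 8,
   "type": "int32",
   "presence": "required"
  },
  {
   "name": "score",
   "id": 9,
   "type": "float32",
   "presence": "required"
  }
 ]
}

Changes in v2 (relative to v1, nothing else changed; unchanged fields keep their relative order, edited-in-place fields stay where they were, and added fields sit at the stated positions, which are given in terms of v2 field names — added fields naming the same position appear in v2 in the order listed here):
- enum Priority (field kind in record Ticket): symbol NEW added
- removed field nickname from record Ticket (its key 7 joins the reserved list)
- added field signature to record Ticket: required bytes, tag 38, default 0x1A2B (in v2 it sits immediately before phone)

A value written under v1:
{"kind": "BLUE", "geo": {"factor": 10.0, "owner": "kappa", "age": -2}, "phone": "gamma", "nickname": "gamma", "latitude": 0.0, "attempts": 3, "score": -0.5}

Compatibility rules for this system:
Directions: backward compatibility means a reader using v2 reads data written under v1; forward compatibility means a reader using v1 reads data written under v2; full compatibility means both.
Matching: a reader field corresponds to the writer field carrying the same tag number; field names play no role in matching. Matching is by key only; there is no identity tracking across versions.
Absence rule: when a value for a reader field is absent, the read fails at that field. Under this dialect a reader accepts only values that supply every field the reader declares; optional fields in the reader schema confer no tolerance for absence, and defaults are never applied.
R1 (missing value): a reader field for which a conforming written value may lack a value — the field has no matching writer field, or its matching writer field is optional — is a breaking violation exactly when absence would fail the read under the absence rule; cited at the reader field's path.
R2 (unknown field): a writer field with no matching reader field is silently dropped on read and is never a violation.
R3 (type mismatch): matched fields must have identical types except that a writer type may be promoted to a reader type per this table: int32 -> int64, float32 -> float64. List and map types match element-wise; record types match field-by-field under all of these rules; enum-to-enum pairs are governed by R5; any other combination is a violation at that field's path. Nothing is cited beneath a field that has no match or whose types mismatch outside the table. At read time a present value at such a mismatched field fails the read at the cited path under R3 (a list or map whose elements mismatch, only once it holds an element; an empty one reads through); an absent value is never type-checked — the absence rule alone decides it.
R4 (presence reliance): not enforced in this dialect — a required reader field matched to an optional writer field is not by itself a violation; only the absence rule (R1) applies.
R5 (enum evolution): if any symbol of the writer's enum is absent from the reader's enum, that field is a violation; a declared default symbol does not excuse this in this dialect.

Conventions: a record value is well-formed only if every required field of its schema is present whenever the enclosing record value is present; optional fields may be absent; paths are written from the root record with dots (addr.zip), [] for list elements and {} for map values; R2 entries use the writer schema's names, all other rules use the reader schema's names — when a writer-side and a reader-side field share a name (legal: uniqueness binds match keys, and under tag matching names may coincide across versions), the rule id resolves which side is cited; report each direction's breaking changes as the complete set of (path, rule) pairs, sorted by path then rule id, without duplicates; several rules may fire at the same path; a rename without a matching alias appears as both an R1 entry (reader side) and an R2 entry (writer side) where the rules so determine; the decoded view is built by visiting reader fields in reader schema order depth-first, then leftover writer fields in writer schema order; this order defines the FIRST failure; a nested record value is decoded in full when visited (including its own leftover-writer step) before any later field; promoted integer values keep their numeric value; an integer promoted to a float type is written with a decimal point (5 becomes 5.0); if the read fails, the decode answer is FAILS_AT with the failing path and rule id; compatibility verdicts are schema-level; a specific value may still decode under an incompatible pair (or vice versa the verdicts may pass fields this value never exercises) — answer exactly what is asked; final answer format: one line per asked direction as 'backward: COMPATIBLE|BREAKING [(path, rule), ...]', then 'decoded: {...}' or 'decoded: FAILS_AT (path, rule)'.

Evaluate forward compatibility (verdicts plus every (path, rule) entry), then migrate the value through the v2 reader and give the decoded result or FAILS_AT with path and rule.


in Ticket below, arrows point writer -> reader
checking forward for Ticket: reader v1 against writer v2:
  writer optional, Priority -> Priority: reader kind maps from writer kind
  writer required, Money -> Money: reader geo maps from writer geo
  writer required, string -> string: reader phone maps from writer phone
  no writer field matches reader nickname
  writer required, float64 -> float64: reader latitude maps from writer latitude
  writer required, int32 -> int32: reader attempts maps from writer attempts
  writer required, float32 -> float32: reader score maps from writer score
  signature (writer side), unknown to reader
  writer optional, float64 -> float64: reader geo.factor maps from writer geo.factor
  writer required, string -> string: reader geo.owner maps from writer geo.owner
  writer required, int32 -> int32: reader geo.age maps from writer geo.age
  violation R1 at geo.factor
  violation R1 at kind
  violation R5 at kind
  violation R1 at nickname
  => forward: BREAKING (4)
decoding the Ticket value with the v2 reader:
  kind := "BLUE"
  geo.factor := 10.0
  geo.owner := "kappa"
  geo.age := -2
  read fails at signature under R1 (no fill)
  => FAILS_AT (signature, R1)

forward: BREAKING [(geo.factor, R1), (kind, R1), (kind, R5), (nickname, R1)]; decoded: FAILS_AT (signature, R1)


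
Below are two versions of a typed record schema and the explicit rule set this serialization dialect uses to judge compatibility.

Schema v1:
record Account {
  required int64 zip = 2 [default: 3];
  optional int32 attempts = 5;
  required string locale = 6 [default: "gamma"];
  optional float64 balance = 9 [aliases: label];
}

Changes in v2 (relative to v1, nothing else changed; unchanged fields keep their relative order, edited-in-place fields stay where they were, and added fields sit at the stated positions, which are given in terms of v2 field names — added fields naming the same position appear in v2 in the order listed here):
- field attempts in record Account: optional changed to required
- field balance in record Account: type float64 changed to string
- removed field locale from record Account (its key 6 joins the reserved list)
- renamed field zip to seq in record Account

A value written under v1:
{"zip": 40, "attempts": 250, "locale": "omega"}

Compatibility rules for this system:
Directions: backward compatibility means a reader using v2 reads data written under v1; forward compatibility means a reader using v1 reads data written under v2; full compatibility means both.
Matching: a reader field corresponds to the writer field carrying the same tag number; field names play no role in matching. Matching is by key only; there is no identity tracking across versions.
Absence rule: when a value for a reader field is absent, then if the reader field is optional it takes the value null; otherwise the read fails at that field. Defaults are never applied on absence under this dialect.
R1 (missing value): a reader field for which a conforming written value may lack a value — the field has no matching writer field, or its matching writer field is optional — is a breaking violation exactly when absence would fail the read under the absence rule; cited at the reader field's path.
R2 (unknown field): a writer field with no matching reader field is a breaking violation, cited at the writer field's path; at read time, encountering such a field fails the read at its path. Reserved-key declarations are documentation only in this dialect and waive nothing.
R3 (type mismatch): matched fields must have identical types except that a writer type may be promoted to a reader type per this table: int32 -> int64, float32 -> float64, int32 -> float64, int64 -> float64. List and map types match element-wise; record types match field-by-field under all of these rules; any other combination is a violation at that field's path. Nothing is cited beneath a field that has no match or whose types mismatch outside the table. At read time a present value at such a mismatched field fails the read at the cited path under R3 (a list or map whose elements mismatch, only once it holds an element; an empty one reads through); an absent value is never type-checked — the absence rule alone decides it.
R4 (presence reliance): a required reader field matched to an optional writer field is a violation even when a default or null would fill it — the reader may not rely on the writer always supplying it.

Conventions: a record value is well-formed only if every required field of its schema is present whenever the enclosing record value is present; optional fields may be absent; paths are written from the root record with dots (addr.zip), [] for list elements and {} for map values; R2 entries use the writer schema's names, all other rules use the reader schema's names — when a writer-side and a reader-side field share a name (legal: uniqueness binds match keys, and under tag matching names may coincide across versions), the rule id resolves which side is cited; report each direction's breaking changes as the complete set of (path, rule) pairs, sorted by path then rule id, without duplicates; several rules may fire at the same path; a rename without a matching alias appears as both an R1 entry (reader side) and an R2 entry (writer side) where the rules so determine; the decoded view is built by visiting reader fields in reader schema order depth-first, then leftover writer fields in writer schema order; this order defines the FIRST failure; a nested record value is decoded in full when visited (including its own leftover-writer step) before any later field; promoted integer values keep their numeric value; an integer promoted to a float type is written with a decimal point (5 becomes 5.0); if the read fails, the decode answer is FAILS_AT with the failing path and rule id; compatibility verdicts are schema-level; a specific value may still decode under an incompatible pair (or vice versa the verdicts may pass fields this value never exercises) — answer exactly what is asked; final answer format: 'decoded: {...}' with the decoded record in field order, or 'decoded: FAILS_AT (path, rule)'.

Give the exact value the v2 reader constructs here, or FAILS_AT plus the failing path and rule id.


decoded: FAILS_AT (locale, R2)

arrows below run writer -> reader for Account
decode walk for Account under reader schema v2:
  seq := 40 (from writer zip)
  attempts := 250
  balance := null (absent, optional -> null)
  read fails at locale under R2 (unknown field)
  => FAILS_AT (locale, R2)
the other Account changes do not affect what is asked:
  field attempts in record Account: optional changed to required -> shifts the Account verdicts, not this decode
  field balance in record Account: type float64 changed to string -> shifts the Account verdicts, not this decode
  renamed field zip to seq in record Account -> no rule fires on it and the decoded Account view is identical with or without it


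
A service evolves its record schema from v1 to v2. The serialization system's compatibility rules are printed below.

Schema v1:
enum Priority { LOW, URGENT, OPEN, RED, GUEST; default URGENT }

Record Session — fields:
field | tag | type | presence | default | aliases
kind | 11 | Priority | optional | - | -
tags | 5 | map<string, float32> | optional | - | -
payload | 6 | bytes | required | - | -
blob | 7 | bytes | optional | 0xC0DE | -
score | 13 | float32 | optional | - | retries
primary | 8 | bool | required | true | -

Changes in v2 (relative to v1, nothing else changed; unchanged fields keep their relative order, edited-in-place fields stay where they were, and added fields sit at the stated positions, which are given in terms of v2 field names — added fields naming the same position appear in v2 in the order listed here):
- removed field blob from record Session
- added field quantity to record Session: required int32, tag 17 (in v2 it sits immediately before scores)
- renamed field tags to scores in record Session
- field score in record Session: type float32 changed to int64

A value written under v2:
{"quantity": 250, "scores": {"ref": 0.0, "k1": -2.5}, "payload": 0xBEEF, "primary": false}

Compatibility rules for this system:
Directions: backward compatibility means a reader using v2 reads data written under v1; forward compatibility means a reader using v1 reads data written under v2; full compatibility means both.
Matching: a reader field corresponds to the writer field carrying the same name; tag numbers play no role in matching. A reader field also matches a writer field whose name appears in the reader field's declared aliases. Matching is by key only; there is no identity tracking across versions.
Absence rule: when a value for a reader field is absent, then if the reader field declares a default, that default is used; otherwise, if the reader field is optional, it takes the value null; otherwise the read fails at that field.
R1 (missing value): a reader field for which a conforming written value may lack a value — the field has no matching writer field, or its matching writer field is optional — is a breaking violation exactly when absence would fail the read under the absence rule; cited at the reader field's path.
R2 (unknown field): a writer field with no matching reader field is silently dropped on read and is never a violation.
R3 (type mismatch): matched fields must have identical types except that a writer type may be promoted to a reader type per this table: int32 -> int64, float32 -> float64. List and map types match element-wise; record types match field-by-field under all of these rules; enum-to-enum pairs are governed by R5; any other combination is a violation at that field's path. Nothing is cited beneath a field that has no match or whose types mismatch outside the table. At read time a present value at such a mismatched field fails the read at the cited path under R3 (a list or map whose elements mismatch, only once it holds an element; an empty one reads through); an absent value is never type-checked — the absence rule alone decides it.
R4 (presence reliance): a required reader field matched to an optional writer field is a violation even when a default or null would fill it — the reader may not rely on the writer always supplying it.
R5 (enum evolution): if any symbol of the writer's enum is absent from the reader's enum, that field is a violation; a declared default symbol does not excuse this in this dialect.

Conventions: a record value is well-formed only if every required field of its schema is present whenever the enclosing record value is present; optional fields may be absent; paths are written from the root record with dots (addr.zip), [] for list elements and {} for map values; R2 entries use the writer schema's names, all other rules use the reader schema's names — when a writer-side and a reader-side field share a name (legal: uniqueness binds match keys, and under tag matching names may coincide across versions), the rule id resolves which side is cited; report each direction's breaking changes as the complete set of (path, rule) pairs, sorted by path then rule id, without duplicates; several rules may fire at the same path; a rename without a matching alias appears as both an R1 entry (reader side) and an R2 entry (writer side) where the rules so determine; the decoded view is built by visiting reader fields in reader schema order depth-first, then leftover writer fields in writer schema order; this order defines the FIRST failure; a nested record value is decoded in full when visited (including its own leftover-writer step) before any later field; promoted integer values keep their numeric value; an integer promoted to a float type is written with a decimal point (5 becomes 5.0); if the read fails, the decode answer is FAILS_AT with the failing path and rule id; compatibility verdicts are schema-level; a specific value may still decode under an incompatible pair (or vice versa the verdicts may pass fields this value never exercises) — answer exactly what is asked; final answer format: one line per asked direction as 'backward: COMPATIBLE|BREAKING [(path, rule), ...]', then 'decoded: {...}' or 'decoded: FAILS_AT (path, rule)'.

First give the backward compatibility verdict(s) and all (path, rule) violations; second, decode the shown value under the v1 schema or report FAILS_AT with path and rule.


backward: BREAKING [(quantity, R1), (score, R3)]; decoded: {"kind": null, "tags": null, "payload": 0xBEEF, "blob": 0xC0DE, "score": null, "primary": false}

each type pair in Session: writer, then reader
backward for Session (reader v2, writer v1):
  writer optional, Priority -> Priority: reader kind maps from writer kind
  quantity has no writer counterpart
  scores has no writer counterpart
  writer required, bytes -> bytes: reader payload maps from writer payload
  writer optional, float32 -> int64: reader score maps from writer score
  writer required, bool -> bool: reader primary maps from writer primary
  writer field tags has no reader counterpart
  writer field blob has no reader counterpart
  R1 fires at quantity
  R3 fires at score
  => backward verdict for Session: BREAKING, 2 violation(s)
decoding the Session value with the v1 reader:
  kind := null (missing; optional => null)
  tags := null (missing; optional => null)
  payload := 0xBEEF
  blob := 0xC0DE (missing; default applied)
  score := null (missing; optional => null)
  primary := false
  writer quantity: no reader field; dropped
  writer scores: no reader field; dropped
  => decoded: {"kind": null, "tags": null, "payload": 0xBEEF, "blob": 0xC0DE, "score": null, "primary": false}
checking off the Session differences that do not matter here:
  removed field blob from record Session -> triggers nothing under Session's printed rules — same verdict


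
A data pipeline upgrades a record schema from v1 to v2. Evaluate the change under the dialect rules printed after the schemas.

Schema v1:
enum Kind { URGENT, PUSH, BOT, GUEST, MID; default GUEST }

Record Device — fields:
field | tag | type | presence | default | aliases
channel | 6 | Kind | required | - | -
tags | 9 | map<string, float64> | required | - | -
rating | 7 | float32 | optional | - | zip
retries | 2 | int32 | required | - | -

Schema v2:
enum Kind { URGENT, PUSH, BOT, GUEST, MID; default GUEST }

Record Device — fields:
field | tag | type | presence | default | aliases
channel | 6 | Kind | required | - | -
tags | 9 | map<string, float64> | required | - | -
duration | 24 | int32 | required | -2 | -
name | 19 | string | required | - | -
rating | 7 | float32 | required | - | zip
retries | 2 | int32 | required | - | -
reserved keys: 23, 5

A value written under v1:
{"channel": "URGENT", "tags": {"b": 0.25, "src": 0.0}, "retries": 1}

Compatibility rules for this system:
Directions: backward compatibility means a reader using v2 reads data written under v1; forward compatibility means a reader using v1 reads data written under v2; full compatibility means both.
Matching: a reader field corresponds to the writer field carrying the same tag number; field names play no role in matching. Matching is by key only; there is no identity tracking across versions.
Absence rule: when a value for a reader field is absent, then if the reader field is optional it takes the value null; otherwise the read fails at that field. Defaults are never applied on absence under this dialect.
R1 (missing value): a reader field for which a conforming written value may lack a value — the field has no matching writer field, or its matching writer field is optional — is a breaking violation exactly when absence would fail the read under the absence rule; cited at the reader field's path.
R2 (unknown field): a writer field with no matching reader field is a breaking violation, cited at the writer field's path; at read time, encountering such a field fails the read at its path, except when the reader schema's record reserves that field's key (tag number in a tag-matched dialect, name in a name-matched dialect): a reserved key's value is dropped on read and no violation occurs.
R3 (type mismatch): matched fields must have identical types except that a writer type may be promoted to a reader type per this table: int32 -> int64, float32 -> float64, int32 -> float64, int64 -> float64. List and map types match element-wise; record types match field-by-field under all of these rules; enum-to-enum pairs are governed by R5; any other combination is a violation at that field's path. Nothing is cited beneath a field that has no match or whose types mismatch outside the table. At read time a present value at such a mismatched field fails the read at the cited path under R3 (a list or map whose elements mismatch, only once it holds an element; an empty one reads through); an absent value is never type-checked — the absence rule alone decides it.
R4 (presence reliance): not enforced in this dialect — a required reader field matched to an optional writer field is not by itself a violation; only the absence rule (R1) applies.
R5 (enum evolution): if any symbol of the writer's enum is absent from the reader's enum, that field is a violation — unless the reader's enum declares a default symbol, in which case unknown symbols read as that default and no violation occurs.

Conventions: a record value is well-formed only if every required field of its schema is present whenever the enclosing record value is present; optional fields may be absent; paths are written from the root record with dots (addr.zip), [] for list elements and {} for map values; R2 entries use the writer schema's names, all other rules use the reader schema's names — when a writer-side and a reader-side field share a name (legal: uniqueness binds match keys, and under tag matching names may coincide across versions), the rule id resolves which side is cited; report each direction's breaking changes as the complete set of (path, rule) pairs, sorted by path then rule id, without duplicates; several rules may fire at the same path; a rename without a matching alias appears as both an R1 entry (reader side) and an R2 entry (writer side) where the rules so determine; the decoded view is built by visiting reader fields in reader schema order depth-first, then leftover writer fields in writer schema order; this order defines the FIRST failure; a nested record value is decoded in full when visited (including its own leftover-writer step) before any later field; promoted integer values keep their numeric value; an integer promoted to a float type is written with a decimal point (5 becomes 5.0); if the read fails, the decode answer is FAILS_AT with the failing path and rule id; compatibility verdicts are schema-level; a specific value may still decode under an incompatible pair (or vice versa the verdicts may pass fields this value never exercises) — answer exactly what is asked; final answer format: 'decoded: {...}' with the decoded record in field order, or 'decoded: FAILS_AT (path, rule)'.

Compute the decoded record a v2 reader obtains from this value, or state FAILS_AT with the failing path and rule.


decoded: FAILS_AT (duration, R1)

the writer's type comes first in each Device pair
migrating the Device value to v2:
  channel := "URGENT"
  tags := {"b": 0.25, "src": 0.0}
  read fails at duration under R1 (no fill)
  => FAILS_AT (duration, R1)
the rest of the Device diff is inert for this question:
  added field name to record Device: required string, tag 19 (in v2 it sits immediately before rating) -> changes Device's schema-level verdicts only — the decode of this value is the same
  field rating in record Device: optional changed to required -> changes Device's schema-level verdicts only — the decode of this value is the same


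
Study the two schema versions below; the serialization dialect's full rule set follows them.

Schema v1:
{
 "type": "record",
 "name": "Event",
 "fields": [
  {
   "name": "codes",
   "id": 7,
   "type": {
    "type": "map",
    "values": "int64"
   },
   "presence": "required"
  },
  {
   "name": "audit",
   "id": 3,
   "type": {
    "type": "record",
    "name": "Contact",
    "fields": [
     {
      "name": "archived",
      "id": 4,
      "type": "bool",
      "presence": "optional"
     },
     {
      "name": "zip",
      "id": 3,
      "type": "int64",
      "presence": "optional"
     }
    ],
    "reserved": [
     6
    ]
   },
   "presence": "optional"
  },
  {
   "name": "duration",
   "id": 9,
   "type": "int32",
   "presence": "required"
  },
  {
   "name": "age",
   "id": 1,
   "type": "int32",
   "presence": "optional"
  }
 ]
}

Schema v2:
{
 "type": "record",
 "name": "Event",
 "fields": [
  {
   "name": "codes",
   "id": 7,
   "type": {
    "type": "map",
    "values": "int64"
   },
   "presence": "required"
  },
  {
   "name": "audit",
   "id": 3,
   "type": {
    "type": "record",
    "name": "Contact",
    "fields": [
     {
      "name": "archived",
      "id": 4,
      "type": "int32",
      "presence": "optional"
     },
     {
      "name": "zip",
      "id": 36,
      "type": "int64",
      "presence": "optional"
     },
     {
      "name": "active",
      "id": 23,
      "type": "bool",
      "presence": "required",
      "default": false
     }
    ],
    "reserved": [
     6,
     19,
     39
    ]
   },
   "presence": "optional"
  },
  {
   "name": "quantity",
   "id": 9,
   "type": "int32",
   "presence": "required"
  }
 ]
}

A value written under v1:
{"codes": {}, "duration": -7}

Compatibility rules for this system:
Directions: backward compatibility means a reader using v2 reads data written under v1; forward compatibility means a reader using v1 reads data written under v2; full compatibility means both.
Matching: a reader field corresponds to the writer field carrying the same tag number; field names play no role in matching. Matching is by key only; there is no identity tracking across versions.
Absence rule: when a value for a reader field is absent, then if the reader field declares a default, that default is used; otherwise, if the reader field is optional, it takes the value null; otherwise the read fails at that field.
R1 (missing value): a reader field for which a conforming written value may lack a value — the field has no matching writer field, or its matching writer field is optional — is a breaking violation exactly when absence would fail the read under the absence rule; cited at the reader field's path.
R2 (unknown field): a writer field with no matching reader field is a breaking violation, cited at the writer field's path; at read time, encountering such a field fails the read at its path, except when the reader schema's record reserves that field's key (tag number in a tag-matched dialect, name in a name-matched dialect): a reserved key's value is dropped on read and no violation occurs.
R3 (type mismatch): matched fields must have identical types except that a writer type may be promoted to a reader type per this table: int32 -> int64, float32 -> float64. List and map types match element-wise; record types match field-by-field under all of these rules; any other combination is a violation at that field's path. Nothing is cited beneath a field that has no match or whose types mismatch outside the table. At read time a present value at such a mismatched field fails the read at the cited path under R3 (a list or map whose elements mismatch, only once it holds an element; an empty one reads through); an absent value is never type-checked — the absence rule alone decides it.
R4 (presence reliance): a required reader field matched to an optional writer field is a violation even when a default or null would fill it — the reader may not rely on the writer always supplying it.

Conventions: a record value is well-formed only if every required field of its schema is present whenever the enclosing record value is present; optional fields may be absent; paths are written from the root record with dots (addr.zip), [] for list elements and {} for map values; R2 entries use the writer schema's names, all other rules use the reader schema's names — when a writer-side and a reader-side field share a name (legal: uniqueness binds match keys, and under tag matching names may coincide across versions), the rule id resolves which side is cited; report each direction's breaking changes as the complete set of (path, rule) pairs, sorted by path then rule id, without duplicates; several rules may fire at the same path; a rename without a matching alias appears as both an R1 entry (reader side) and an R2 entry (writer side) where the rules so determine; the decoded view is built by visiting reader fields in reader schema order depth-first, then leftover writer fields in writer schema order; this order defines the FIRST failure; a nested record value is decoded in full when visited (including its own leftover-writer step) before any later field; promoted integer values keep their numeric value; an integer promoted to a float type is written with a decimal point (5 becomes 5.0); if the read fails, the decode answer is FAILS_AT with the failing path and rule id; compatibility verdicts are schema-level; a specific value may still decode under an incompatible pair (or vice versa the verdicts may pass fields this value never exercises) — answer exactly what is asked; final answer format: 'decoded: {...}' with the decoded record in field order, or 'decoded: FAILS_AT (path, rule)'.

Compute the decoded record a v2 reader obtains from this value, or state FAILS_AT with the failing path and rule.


each type pair in Event: writer, then reader
decoding the Event value with the v2 reader:
  codes := {}
  audit := null (absent, optional -> null)
  quantity := -7 (from writer duration)
  => decoded: {"codes": {}, "audit": null, "quantity": -7}
the rest of the Event diff is inert for this question:
  field archived in record Contact: type bool changed to int32 -> affects the rule determinations only; this particular Event value decodes identically
  field zip in record Contact: tag 3 changed to 36 -> affects the rule determinations only; this particular Event value decodes identically
  added field active to record Contact: required bool, tag 23, default false (in v2 it sits last) -> affects the rule determinations only; this particular Event value decodes identically

decoded: {"codes": {}, "audit": null, "quantity": -7}
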